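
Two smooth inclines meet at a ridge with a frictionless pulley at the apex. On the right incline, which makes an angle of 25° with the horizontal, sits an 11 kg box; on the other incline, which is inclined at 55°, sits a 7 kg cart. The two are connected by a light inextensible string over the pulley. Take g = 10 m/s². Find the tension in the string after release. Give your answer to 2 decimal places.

53.12 N

Resolve each weight along its own incline: the 11 kg mass has component 11 × 10 × sin 25° = 46.488 N down its slope, and the 7 kg mass has 7 × 10 × sin 55° = 57.341 N down its slope.
The 7 kg side's 57.341 N exceeds the other side's 46.488 N, so that mass slides down and the 11 kg mass slides up. Taking that direction as positive, Newton's second law for the whole system gives 57.341 − 46.488 = (11 + 7) a, so a = 10.853 / 18 = 0.6029 m/s².
For the 11 kg mass (up-slope positive): T − 46.488 = 11 × 0.6029, so T = 53.120 N.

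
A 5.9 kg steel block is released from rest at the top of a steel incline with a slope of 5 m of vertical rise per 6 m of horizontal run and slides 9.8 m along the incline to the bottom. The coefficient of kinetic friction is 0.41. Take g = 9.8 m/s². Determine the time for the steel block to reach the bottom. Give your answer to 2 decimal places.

2.48 s

The weight component along the incline is mg sin 39.81° = 37.015 N and the normal force is N = mg cos 39.81° = 44.419 N.
Friction up the slope is f = μN = 0.41 × 44.419 = 18.212 N, so the net downslope force is 37.015 − 18.212 = 18.803 N and a = 18.803 / 5.9 = 3.1869 m/s².
Starting from rest, L = ½at², so t = √(2L/a) = √(2 × 9.8 / 3.1869) = 2.4800 s.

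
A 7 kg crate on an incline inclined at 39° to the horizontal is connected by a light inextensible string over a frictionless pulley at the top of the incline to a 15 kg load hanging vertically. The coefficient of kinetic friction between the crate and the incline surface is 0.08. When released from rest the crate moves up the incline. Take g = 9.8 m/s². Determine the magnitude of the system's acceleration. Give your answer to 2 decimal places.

For the crate on the incline: the weight component along the slope is m₁g sin 39° = 7 × 9.8 × 0.6293 = 43.170 N and the normal force is N = m₁g cos 39° = 53.312 N.
Kinetic friction opposes the crate's motion up the incline: f = μN = 0.08 × 53.312 = 4.265 N acting down the slope.
Newton's second law for the crate (up-slope positive): T − 43.170 − 4.265 = 7 a. For the hanging load (downward positive): 15 × 9.8 − T = 15 a.
Adding the two equations eliminates T: 99.565 = 22 a, so a = 4.5257 m/s².

4.53 m/s²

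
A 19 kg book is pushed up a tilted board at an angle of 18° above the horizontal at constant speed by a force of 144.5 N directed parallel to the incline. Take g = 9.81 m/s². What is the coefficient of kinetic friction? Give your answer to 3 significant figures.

At constant speed ΣF = 0 along the incline. The applied 144.5 N acts up the slope; the weight component mg sin 18° = 57.598 N and kinetic friction μN both act down the slope.
So 144.5 = 57.598 + μ × 177.267, giving μ = (144.5 − 57.598) / 177.267 = 0.4902.

0.490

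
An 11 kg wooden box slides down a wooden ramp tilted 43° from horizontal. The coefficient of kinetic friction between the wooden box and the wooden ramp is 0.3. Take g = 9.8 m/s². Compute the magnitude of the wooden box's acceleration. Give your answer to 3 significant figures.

Resolving the weight along the incline: the component pulling the wooden box down the slope is mg sin 43° = 11 × 9.8 × 0.6820 = 73.520 N, and the normal force is N = mg cos 43° = 11 × 9.8 × 0.7314 = 78.845 N.
Kinetic friction acts up the slope with magnitude f = μN = 0.3 × 78.845 = 23.653 N.
Net force along the incline is 73.520 − 23.653 = 49.867 N, so a = 49.867 / 11 = 4.5334 m/s².

4.53 m/s²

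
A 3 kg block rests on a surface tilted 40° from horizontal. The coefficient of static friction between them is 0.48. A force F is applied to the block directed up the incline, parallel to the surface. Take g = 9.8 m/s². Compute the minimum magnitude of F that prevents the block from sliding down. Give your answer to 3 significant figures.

8.09 N

The normal force is N = mg cos 40° = 22.522 N. With F at its minimum the block is on the verge of sliding down, so static friction is at its maximum μ_s N = 0.48 × 22.522 = 10.811 N and acts up the slope.
Equilibrium along the incline: F + μ_s N = mg sin 40°, so F = 18.898 − 10.811 = 8.087 N.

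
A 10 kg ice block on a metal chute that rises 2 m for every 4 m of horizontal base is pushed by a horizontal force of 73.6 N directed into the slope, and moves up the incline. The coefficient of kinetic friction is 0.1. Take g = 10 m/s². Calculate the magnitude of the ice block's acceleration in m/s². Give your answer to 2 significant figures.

0.89 m/s²

The horizontal push has components F cos 26.57° = 73.6 × 0.8944 = 65.828 N up the incline and F sin 26.57° = 73.6 × 0.4472 = 32.914 N pressing into the surface.
The normal force is therefore N = mg cos 26.57° + F sin 26.57° = 89.440 + 32.914 = 122.354 N, and kinetic friction down the slope is μN = 0.1 × 122.354 = 12.235 N.
Along the incline: F cos 26.57° − mg sin 26.57° − μN = ma, so 65.828 − 44.720 − 12.235 = 10 a, giving a = 0.8873 m/s².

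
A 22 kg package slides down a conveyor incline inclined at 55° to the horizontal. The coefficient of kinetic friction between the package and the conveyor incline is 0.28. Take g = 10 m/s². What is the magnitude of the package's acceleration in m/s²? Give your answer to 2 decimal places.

Resolving the weight along the incline: the component pulling the package down the slope is mg sin 55° = 22 × 10 × 0.8192 = 180.224 N, and the normal force is N = mg cos 55° = 22 × 10 × 0.5736 = 126.192 N.
Kinetic friction acts up the slope with magnitude f = μN = 0.28 × 126.192 = 35.334 N.
Net force along the incline is 180.224 − 35.334 = 144.890 N, so a = 144.890 / 22 = 6.5859 m/s².

6.59 m/s²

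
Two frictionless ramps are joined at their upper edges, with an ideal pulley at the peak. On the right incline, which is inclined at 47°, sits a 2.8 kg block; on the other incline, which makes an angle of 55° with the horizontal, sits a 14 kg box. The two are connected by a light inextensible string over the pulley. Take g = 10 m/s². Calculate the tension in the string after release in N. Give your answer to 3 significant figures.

36.2 N

Resolve each weight along its own incline: the 2.8 kg mass has component 2.8 × 10 × sin 47° = 20.478 N down its slope, and the 14 kg mass has 14 × 10 × sin 55° = 114.681 N down its slope.
The 14 kg side's 114.681 N exceeds the other side's 20.478 N, so that mass slides down and the 2.8 kg mass slides up. Taking that direction as positive, Newton's second law for the whole system gives 114.681 − 20.478 = (2.8 + 14) a, so a = 94.203 / 16.8 = 5.6073 m/s².
For the 2.8 kg mass (up-slope positive): T − 20.478 = 2.8 × 5.6073, so T = 36.178 N.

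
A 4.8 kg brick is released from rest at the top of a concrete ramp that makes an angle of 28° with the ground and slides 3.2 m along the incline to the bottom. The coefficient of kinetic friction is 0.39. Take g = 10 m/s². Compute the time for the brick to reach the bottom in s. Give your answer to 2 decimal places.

2.26 s

The weight component along the incline is mg sin 28° = 22.535 N and the normal force is N = mg cos 28° = 42.381 N.
Friction up the slope is f = μN = 0.39 × 42.381 = 16.529 N, so the net downslope force is 22.535 − 16.529 = 6.006 N and a = 6.006 / 4.8 = 1.2513 m/s².
Starting from rest, L = ½at², so t = √(2L/a) = √(2 × 3.2 / 1.2513) = 2.2616 s.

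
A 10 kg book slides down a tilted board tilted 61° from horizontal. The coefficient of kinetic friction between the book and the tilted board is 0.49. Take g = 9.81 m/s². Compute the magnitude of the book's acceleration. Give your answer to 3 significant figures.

6.25 m/s²

Resolving the weight along the incline: the component pulling the book down the slope is mg sin 61° = 10 × 9.81 × 0.8746 = 85.798 N, and the normal force is N = mg cos 61° = 10 × 9.81 × 0.4848 = 47.559 N.
Kinetic friction acts up the slope with magnitude f = μN = 0.49 × 47.559 = 23.304 N.
Net force along the incline is 85.798 − 23.304 = 62.494 N, so a = 62.494 / 10 = 6.2494 m/s².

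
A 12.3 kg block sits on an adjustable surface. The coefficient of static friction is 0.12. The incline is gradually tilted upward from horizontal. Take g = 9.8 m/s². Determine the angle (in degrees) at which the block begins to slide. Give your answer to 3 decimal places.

6.843°

At the threshold of sliding, static friction is at its maximum μ_s N and exactly balances the weight component along the incline: mg sin θ = μ_s mg cos θ.
Hence tan θ = μ_s = 0.12, so θ = arctan(0.12) = 6.8428°.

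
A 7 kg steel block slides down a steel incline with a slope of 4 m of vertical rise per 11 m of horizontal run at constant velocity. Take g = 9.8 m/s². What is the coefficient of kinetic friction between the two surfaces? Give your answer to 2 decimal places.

At constant velocity the net force along the incline is zero: mg sin 19.98° = μ mg cos 19.98°.
So μ = tan 19.98° = 0.3417 / 0.9398 = 0.3636.

0.36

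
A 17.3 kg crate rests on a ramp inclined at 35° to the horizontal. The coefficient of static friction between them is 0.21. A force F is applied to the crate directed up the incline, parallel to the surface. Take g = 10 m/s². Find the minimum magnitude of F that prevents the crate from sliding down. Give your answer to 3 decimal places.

The normal force is N = mg cos 35° = 141.713 N. With F at its minimum the crate is on the verge of sliding down, so static friction is at its maximum μ_s N = 0.21 × 141.713 = 29.760 N and acts up the slope.
Equilibrium along the incline: F + μ_s N = mg sin 35°, so F = 99.229 − 29.760 = 69.469 N.

69.469 N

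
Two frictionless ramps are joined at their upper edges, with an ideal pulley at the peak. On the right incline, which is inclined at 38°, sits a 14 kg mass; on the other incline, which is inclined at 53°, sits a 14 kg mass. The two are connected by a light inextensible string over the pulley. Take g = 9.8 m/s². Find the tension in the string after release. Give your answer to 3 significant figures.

97.0 N

Resolve each weight along its own incline: the 14 kg mass has component 14 × 9.8 × sin 38° = 84.469 N down its slope, and the 14 kg mass has 14 × 9.8 × sin 53° = 109.573 N down its slope.
The 14 kg side's 109.573 N exceeds the other side's 84.469 N, so that mass slides down and the 14 kg mass slides up. Taking that direction as positive, Newton's second law for the whole system gives 109.573 − 84.469 = (14 + 14) a, so a = 25.104 / 28 = 0.8966 m/s².
For the 14 kg mass (up-slope positive): T − 84.469 = 14 × 0.8966, so T = 97.021 N.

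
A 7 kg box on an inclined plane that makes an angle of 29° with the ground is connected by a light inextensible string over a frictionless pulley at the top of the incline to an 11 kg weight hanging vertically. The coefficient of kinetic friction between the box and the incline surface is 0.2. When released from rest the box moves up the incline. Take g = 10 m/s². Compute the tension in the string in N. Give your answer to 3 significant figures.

For the box on the incline: the weight component along the slope is m₁g sin 29° = 7 × 10 × 0.4848 = 33.936 N and the normal force is N = m₁g cos 29° = 61.223 N.
Kinetic friction opposes the box's motion up the incline: f = μN = 0.2 × 61.223 = 12.245 N acting down the slope.
Newton's second law for the box (up-slope positive): T − 33.936 − 12.245 = 7 a. For the hanging weight (downward positive): 11 × 10 − T = 11 a.
Adding the two equations eliminates T: 63.819 = 18 a, so a = 3.5455 m/s².
Then from the hanging weight's equation, T = 11 × (10 − 3.5455) = 70.999 N.

71.0 N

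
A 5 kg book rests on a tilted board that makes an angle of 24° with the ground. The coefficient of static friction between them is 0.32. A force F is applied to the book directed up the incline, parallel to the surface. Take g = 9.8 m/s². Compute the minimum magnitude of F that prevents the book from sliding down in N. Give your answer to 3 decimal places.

5.606 N

The normal force is N = mg cos 24° = 44.764 N. With F at its minimum the book is on the verge of sliding down, so static friction is at its maximum μ_s N = 0.32 × 44.764 = 14.324 N and acts up the slope.
Equilibrium along the incline: F + μ_s N = mg sin 24°, so F = 19.930 − 14.324 = 5.606 N.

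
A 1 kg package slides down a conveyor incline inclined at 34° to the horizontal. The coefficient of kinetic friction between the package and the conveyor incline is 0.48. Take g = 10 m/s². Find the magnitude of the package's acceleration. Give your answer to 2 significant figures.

Resolving the weight along the incline: the component pulling the package down the slope is mg sin 34° = 1 × 10 × 0.5592 = 5.592 N, and the normal force is N = mg cos 34° = 1 × 10 × 0.8290 = 8.290 N.
Kinetic friction acts up the slope with magnitude f = μN = 0.48 × 8.290 = 3.979 N.
Net force along the incline is 5.592 − 3.979 = 1.613 N, so a = 1.613 / 1 = 1.6130 m/s².

1.6 m/s²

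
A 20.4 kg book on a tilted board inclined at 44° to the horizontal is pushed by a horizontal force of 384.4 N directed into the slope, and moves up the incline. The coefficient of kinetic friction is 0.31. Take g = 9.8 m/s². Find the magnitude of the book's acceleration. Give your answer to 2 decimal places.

The horizontal push has components F cos 44° = 384.4 × 0.7193 = 276.499 N up the incline and F sin 44° = 384.4 × 0.6947 = 267.043 N pressing into the surface.
The normal force is therefore N = mg cos 44° + F sin 44° = 143.802 + 267.043 = 410.845 N, and kinetic friction down the slope is μN = 0.31 × 410.845 = 127.362 N.
Along the incline: F cos 44° − mg sin 44° − μN = ma, so 276.499 − 138.884 − 127.362 = 20.4 a, giving a = 0.5026 m/s².

0.50 m/s²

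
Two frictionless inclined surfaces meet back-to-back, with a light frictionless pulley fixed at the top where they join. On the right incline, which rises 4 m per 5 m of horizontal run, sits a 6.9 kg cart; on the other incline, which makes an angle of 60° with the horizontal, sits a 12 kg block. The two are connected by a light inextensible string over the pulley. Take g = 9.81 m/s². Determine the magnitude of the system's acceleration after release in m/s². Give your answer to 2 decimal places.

3.16 m/s²

Resolve each weight along its own incline: the 6.9 kg mass has component 6.9 × 9.81 × sin 38.66° = 42.285 N down its slope, and the 12 kg mass has 12 × 9.81 × sin 60° = 101.949 N down its slope.
The 12 kg side's 101.949 N exceeds the other side's 42.285 N, so that mass slides down and the 6.9 kg mass slides up. Taking that direction as positive, Newton's second law for the whole system gives 101.949 − 42.285 = (6.9 + 12) a, so a = 59.664 / 18.9 = 3.1568 m/s².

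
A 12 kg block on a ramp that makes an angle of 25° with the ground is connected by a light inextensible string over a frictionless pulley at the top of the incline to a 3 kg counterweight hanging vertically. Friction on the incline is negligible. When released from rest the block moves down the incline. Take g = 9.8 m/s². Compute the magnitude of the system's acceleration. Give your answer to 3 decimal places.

For the block on the incline: the weight component along the slope is m₁g sin 25° = 12 × 9.8 × 0.4226 = 49.698 N and the normal force is N = m₁g cos 25° = 106.582 N.
Newton's second law for the block (down-slope positive): 49.698 − T = 12 a. For the hanging counterweight (upward positive): T − 3 × 9.8 = 3 a.
Adding the two equations eliminates T: 20.298 = 15 a, so a = 1.3532 m/s².

1.353 m/s²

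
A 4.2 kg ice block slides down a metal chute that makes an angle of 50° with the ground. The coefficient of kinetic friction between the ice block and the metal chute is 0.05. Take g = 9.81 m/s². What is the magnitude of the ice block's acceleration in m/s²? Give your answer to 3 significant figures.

Resolving the weight along the incline: the component pulling the ice block down the slope is mg sin 50° = 4.2 × 9.81 × 0.7660 = 31.561 N, and the normal force is N = mg cos 50° = 4.2 × 9.81 × 0.6428 = 26.485 N.
Kinetic friction acts up the slope with magnitude f = μN = 0.05 × 26.485 = 1.324 N.
Net force along the incline is 31.561 − 1.324 = 30.237 N, so a = 30.237 / 4.2 = 7.1993 m/s².

7.20 m/s²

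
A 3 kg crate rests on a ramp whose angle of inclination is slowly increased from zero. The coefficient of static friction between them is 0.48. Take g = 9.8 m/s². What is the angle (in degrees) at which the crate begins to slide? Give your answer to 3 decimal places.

At the threshold of sliding, static friction is at its maximum μ_s N and exactly balances the weight component along the incline: mg sin θ = μ_s mg cos θ.
Hence tan θ = μ_s = 0.48, so θ = arctan(0.48) = 25.6410°.

25.641°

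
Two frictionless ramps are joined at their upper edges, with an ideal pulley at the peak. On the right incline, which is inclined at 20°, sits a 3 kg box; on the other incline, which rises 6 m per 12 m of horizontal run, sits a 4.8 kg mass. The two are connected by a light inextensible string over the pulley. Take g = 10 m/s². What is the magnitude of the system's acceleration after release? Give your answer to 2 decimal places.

Resolve each weight along its own incline: the 3 kg mass has component 3 × 10 × sin 20° = 10.261 N down its slope, and the 4.8 kg mass has 4.8 × 10 × sin 26.57° = 21.466 N down its slope.
The 4.8 kg side's 21.466 N exceeds the other side's 10.261 N, so that mass slides down and the 3 kg mass slides up. Taking that direction as positive, Newton's second law for the whole system gives 21.466 − 10.261 = (3 + 4.8) a, so a = 11.205 / 7.8 = 1.4365 m/s².

1.44 m/s²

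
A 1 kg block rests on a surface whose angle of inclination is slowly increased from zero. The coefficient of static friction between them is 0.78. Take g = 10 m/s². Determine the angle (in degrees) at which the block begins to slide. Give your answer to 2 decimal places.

At the threshold of sliding, static friction is at its maximum μ_s N and exactly balances the weight component along the incline: mg sin θ = μ_s mg cos θ.
Hence tan θ = μ_s = 0.78, so θ = arctan(0.78) = 37.9542°.

37.95°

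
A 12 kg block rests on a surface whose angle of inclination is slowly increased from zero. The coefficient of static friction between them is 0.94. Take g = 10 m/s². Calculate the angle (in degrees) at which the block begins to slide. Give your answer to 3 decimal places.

43.229°

At the threshold of sliding, static friction is at its maximum μ_s N and exactly balances the weight component along the incline: mg sin θ = μ_s mg cos θ.
Hence tan θ = μ_s = 0.94, so θ = arctan(0.94) = 43.2285°.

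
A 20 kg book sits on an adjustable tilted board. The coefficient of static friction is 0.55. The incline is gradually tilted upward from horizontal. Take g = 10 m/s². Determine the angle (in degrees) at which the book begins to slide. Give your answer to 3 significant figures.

28.8°

At the threshold of sliding, static friction is at its maximum μ_s N and exactly balances the weight component along the incline: mg sin θ = μ_s mg cos θ.
Hence tan θ = μ_s = 0.55, so θ = arctan(0.55) = 28.8108°.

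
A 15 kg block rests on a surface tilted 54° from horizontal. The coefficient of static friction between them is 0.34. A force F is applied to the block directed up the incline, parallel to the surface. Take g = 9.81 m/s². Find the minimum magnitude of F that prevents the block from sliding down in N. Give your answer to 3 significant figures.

89.6 N

The normal force is N = mg cos 54° = 86.493 N. With F at its minimum the block is on the verge of sliding down, so static friction is at its maximum μ_s N = 0.34 × 86.493 = 29.408 N and acts up the slope.
Equilibrium along the incline: F + μ_s N = mg sin 54°, so F = 119.047 − 29.408 = 89.639 N.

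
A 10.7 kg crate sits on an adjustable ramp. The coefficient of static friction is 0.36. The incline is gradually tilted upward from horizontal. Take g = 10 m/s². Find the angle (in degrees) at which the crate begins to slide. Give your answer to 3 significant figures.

19.8°

At the threshold of sliding, static friction is at its maximum μ_s N and exactly balances the weight component along the incline: mg sin θ = μ_s mg cos θ.
Hence tan θ = μ_s = 0.36, so θ = arctan(0.36) = 19.7989°.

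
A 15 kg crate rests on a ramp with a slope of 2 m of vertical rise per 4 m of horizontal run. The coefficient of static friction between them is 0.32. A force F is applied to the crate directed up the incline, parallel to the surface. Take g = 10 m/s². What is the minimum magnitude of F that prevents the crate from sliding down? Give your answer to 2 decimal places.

The normal force is N = mg cos 26.57° = 134.164 N. With F at its minimum the crate is on the verge of sliding down, so static friction is at its maximum μ_s N = 0.32 × 134.164 = 42.932 N and acts up the slope.
Equilibrium along the incline: F + μ_s N = mg sin 26.57°, so F = 67.082 − 42.932 = 24.150 N.

24.15 N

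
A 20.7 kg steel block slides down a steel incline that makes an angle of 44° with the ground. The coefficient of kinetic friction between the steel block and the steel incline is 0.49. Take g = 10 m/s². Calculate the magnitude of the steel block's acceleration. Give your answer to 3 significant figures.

Resolving the weight along the incline: the component pulling the steel block down the slope is mg sin 44° = 20.7 × 10 × 0.6947 = 143.803 N, and the normal force is N = mg cos 44° = 20.7 × 10 × 0.7193 = 148.895 N.
Kinetic friction acts up the slope with magnitude f = μN = 0.49 × 148.895 = 72.959 N.
Net force along the incline is 143.803 − 72.959 = 70.844 N, so a = 70.844 / 20.7 = 3.4224 m/s².

3.42 m/s²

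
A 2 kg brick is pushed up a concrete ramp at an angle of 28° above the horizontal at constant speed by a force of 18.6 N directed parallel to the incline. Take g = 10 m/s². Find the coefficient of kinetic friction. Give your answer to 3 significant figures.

0.522

At constant speed ΣF = 0 along the incline. The applied 18.6 N acts up the slope; the weight component mg sin 28° = 9.389 N and kinetic friction μN both act down the slope.
So 18.6 = 9.389 + μ × 17.659, giving μ = (18.6 − 9.389) / 17.659 = 0.5216.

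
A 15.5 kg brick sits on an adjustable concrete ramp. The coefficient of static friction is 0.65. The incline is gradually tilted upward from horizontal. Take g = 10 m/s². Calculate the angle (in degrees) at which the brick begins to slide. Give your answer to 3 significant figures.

At the threshold of sliding, static friction is at its maximum μ_s N and exactly balances the weight component along the incline: mg sin θ = μ_s mg cos θ.
Hence tan θ = μ_s = 0.65, so θ = arctan(0.65) = 33.0239°.

33.0°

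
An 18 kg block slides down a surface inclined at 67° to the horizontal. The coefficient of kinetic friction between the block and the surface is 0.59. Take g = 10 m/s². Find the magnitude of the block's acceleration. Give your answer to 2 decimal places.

6.90 m/s²

Resolving the weight along the incline: the component pulling the block down the slope is mg sin 67° = 18 × 10 × 0.9205 = 165.690 N, and the normal force is N = mg cos 67° = 18 × 10 × 0.3907 = 70.326 N.
Kinetic friction acts up the slope with magnitude f = μN = 0.59 × 70.326 = 41.492 N.
Net force along the incline is 165.690 − 41.492 = 124.198 N, so a = 124.198 / 18 = 6.8999 m/s².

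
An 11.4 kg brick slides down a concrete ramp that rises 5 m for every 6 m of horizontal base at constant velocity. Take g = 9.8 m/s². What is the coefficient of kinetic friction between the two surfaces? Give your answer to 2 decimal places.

0.83

At constant velocity the net force along the incline is zero: mg sin 39.81° = μ mg cos 39.81°.
So μ = tan 39.81° = 0.6402 / 0.7682 = 0.8334.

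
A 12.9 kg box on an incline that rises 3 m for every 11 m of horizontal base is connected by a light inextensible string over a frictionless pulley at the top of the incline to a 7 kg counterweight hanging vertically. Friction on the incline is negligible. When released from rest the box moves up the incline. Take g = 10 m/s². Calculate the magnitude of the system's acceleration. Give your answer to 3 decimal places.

1.812 m/s²

For the box on the incline: the weight component along the slope is m₁g sin 15.26° = 12.9 × 10 × 0.2631 = 33.940 N and the normal force is N = m₁g cos 15.26° = 124.455 N.
Newton's second law for the box (up-slope positive): T − 33.940 = 12.9 a. For the hanging counterweight (downward positive): 7 × 10 − T = 7 a.
Adding the two equations eliminates T: 36.060 = 19.9 a, so a = 1.8121 m/s².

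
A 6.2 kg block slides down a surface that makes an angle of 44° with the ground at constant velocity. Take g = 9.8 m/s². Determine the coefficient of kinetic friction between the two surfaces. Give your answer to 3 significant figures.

At constant velocity the net force along the incline is zero: mg sin 44° = μ mg cos 44°.
So μ = tan 44° = 0.6947 / 0.7193 = 0.9658.

0.966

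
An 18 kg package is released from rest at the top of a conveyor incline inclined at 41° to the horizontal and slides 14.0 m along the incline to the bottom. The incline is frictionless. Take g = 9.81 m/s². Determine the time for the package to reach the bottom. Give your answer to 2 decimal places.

2.09 s

The weight component along the incline is mg sin 41° = 115.847 N and the normal force is N = mg cos 41° = 133.267 N.
With no friction, a = g sin 41° = 6.4359 m/s².
Starting from rest, L = ½at², so t = √(2L/a) = √(2 × 14.0 / 6.4359) = 2.0858 s.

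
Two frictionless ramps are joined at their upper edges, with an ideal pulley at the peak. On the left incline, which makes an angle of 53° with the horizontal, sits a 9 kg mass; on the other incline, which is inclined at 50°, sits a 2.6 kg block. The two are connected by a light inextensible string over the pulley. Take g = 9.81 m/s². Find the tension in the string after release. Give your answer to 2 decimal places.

Resolve each weight along its own incline: the 9 kg mass has component 9 × 9.81 × sin 53° = 70.512 N down its slope, and the 2.6 kg mass has 2.6 × 9.81 × sin 50° = 19.539 N down its slope.
The 9 kg side's 70.512 N exceeds the other side's 19.539 N, so that mass slides down and the 2.6 kg mass slides up. Taking that direction as positive, Newton's second law for the whole system gives 70.512 − 19.539 = (9 + 2.6) a, so a = 50.973 / 11.6 = 4.3942 m/s².
For the 2.6 kg mass (up-slope positive): T − 19.539 = 2.6 × 4.3942, so T = 30.964 N.

30.96 N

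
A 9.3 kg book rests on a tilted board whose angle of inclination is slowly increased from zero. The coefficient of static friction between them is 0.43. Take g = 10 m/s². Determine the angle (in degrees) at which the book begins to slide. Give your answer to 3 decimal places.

23.268°

At the threshold of sliding, static friction is at its maximum μ_s N and exactly balances the weight component along the incline: mg sin θ = μ_s mg cos θ.
Hence tan θ = μ_s = 0.43, so θ = arctan(0.43) = 23.2677°.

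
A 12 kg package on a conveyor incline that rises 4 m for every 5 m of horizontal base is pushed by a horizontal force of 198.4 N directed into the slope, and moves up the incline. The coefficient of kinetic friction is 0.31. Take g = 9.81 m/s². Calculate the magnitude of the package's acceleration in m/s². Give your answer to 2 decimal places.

The horizontal push has components F cos 38.66° = 198.4 × 0.7809 = 154.931 N up the incline and F sin 38.66° = 198.4 × 0.6247 = 123.940 N pressing into the surface.
The normal force is therefore N = mg cos 38.66° + F sin 38.66° = 91.928 + 123.940 = 215.868 N, and kinetic friction down the slope is μN = 0.31 × 215.868 = 66.919 N.
Along the incline: F cos 38.66° − mg sin 38.66° − μN = ma, so 154.931 − 73.540 − 66.919 = 12 a, giving a = 1.2060 m/s².

1.21 m/s²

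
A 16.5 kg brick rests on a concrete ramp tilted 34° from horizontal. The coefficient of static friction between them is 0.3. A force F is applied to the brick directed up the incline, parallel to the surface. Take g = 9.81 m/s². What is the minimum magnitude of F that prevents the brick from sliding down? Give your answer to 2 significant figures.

The normal force is N = mg cos 34° = 134.192 N. With F at its minimum the brick is on the verge of sliding down, so static friction is at its maximum μ_s N = 0.3 × 134.192 = 40.258 N and acts up the slope.
Equilibrium along the incline: F + μ_s N = mg sin 34°, so F = 90.514 − 40.258 = 50.256 N.

50 N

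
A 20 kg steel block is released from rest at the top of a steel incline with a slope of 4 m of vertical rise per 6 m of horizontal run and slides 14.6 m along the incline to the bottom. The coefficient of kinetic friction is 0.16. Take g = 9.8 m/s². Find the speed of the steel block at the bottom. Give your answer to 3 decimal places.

The weight component along the incline is mg sin 33.69° = 108.721 N and the normal force is N = mg cos 33.69° = 163.082 N.
Friction up the slope is f = μN = 0.16 × 163.082 = 26.093 N, so the net downslope force is 108.721 − 26.093 = 82.628 N and a = 82.628 / 20 = 4.1314 m/s².
Starting from rest over a distance of 14.6 m, v² = 2aL = 2 × 4.1314 × 14.6 = 120.6369, so v = 10.9835 m/s.

10.983 m/s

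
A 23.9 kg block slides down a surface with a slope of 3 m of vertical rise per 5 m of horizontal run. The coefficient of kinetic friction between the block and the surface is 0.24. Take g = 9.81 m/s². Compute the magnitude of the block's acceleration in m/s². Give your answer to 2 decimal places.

3.03 m/s²

Resolving the weight along the incline: the component pulling the block down the slope is mg sin 30.96° = 23.9 × 9.81 × 0.5145 = 120.629 N, and the normal force is N = mg cos 30.96° = 23.9 × 9.81 × 0.8575 = 201.049 N.
Kinetic friction acts up the slope with magnitude f = μN = 0.24 × 201.049 = 48.252 N.
Net force along the incline is 120.629 − 48.252 = 72.377 N, so a = 72.377 / 23.9 = 3.0283 m/s².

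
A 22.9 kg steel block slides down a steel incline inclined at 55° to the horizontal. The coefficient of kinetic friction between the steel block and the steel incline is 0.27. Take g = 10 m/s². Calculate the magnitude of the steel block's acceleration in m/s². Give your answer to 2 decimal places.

Resolving the weight along the incline: the component pulling the steel block down the slope is mg sin 55° = 22.9 × 10 × 0.8192 = 187.597 N, and the normal force is N = mg cos 55° = 22.9 × 10 × 0.5736 = 131.354 N.
Kinetic friction acts up the slope with magnitude f = μN = 0.27 × 131.354 = 35.466 N.
Net force along the incline is 187.597 − 35.466 = 152.131 N, so a = 152.131 / 22.9 = 6.6433 m/s².

6.64 m/s²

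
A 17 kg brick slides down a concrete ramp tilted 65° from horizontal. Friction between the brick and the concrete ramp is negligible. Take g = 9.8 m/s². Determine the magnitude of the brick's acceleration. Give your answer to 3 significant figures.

Resolving the weight along the incline: the component pulling the brick down the slope is mg sin 65° = 17 × 9.8 × 0.9063 = 150.990 N, and the normal force is N = mg cos 65° = 17 × 9.8 × 0.4226 = 70.405 N.
With no friction the net force along the incline is 150.990 N, so a = g sin 65° = 150.990 / 17 = 8.8818 m/s².

8.88 m/s²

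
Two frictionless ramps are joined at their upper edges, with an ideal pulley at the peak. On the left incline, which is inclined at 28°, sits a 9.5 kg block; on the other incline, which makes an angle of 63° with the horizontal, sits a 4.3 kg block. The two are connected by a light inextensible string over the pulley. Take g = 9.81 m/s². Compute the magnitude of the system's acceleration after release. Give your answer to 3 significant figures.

Resolve each weight along its own incline: the 9.5 kg mass has component 9.5 × 9.81 × sin 28° = 43.752 N down its slope, and the 4.3 kg mass has 4.3 × 9.81 × sin 63° = 37.585 N down its slope.
The 9.5 kg side's 43.752 N exceeds the other side's 37.585 N, so that mass slides down and the 4.3 kg mass slides up. Taking that direction as positive, Newton's second law for the whole system gives 43.752 − 37.585 = (9.5 + 4.3) a, so a = 6.167 / 13.8 = 0.4469 m/s².

0.447 m/s²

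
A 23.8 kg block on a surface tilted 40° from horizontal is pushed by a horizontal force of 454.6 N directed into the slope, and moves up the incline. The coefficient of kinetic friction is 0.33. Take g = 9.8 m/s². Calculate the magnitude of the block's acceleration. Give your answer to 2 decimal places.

The horizontal push has components F cos 40° = 454.6 × 0.7660 = 348.224 N up the incline and F sin 40° = 454.6 × 0.6428 = 292.217 N pressing into the surface.
The normal force is therefore N = mg cos 40° + F sin 40° = 178.662 + 292.217 = 470.879 N, and kinetic friction down the slope is μN = 0.33 × 470.879 = 155.390 N.
Along the incline: F cos 40° − mg sin 40° − μN = ma, so 348.224 − 149.927 − 155.390 = 23.8 a, giving a = 1.8028 m/s².

1.80 m/s²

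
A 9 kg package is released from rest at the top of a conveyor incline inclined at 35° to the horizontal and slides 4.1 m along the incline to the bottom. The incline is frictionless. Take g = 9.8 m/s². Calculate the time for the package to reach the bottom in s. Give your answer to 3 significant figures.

1.21 s

The weight component along the incline is mg sin 35° = 50.589 N and the normal force is N = mg cos 35° = 72.249 N.
With no friction, a = g sin 35° = 5.6210 m/s².
Starting from rest, L = ½at², so t = √(2L/a) = √(2 × 4.1 / 5.6210) = 1.2078 s.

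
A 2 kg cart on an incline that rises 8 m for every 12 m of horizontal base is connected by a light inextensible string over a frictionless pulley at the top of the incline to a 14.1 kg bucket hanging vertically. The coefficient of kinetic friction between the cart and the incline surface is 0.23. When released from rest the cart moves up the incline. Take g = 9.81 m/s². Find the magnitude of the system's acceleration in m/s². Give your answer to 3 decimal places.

For the cart on the incline: the weight component along the slope is m₁g sin 33.69° = 2 × 9.81 × 0.5547 = 10.883 N and the normal force is N = m₁g cos 33.69° = 16.325 N.
Kinetic friction opposes the cart's motion up the incline: f = μN = 0.23 × 16.325 = 3.755 N acting down the slope.
Newton's second law for the cart (up-slope positive): T − 10.883 − 3.755 = 2 a. For the hanging bucket (downward positive): 14.1 × 9.81 − T = 14.1 a.
Adding the two equations eliminates T: 123.683 = 16.1 a, so a = 7.6822 m/s².

7.682 m/s²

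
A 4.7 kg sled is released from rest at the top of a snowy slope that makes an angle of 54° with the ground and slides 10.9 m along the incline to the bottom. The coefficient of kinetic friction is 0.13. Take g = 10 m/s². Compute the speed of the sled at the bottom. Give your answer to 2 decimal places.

The weight component along the incline is mg sin 54° = 38.024 N and the normal force is N = mg cos 54° = 27.626 N.
Friction up the slope is f = μN = 0.13 × 27.626 = 3.591 N, so the net downslope force is 38.024 − 3.591 = 34.433 N and a = 34.433 / 4.7 = 7.3262 m/s².
Starting from rest over a distance of 10.9 m, v² = 2aL = 2 × 7.3262 × 10.9 = 159.7112, so v = 12.6377 m/s.

12.64 m/s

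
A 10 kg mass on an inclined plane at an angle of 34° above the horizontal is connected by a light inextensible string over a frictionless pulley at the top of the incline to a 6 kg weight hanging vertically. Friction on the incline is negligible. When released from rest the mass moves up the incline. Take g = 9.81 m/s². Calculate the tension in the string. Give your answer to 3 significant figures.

57.4 N

For the mass on the incline: the weight component along the slope is m₁g sin 34° = 10 × 9.81 × 0.5592 = 54.858 N and the normal force is N = m₁g cos 34° = 81.329 N.
Newton's second law for the mass (up-slope positive): T − 54.858 = 10 a. For the hanging weight (downward positive): 6 × 9.81 − T = 6 a.
Adding the two equations eliminates T: 4.002 = 16 a, so a = 0.2501 m/s².
Then from the hanging weight's equation, T = 6 × (9.81 − 0.2501) = 57.359 N.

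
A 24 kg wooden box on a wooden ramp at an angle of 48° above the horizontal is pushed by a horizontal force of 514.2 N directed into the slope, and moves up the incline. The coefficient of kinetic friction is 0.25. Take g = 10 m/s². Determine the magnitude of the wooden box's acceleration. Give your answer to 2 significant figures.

The horizontal push has components F cos 48° = 514.2 × 0.6691 = 344.051 N up the incline and F sin 48° = 514.2 × 0.7431 = 382.102 N pressing into the surface.
The normal force is therefore N = mg cos 48° + F sin 48° = 160.584 + 382.102 = 542.686 N, and kinetic friction down the slope is μN = 0.25 × 542.686 = 135.672 N.
Along the incline: F cos 48° − mg sin 48° − μN = ma, so 344.051 − 178.344 − 135.672 = 24 a, giving a = 1.2515 m/s².

1.3 m/s²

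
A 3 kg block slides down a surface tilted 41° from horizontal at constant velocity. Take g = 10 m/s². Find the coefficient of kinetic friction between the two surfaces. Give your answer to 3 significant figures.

0.869

At constant velocity the net force along the incline is zero: mg sin 41° = μ mg cos 41°.
So μ = tan 41° = 0.6561 / 0.7547 = 0.8694.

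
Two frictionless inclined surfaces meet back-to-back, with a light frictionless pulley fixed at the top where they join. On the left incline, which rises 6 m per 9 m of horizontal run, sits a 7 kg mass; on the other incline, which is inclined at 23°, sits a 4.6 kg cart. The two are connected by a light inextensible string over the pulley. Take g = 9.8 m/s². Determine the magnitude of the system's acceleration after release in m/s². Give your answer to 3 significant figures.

Resolve each weight along its own incline: the 7 kg mass has component 7 × 9.8 × sin 33.69° = 38.052 N down its slope, and the 4.6 kg mass has 4.6 × 9.8 × sin 23° = 17.614 N down its slope.
The 7 kg side's 38.052 N exceeds the other side's 17.614 N, so that mass slides down and the 4.6 kg mass slides up. Taking that direction as positive, Newton's second law for the whole system gives 38.052 − 17.614 = (7 + 4.6) a, so a = 20.438 / 11.6 = 1.7619 m/s².

1.76 m/s²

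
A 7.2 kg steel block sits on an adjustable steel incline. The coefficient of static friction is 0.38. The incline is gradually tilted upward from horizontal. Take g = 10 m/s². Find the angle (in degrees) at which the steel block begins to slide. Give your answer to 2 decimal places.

20.81°

At the threshold of sliding, static friction is at its maximum μ_s N and exactly balances the weight component along the incline: mg sin θ = μ_s mg cos θ.
Hence tan θ = μ_s = 0.38, so θ = arctan(0.38) = 20.8068°.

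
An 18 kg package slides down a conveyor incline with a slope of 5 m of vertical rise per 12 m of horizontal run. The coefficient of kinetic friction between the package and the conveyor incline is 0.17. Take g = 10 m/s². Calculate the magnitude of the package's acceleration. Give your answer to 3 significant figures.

Resolving the weight along the incline: the component pulling the package down the slope is mg sin 22.62° = 18 × 10 × 0.3846 = 69.228 N, and the normal force is N = mg cos 22.62° = 18 × 10 × 0.9231 = 166.158 N.
Kinetic friction acts up the slope with magnitude f = μN = 0.17 × 166.158 = 28.247 N.
Net force along the incline is 69.228 − 28.247 = 40.981 N, so a = 40.981 / 18 = 2.2767 m/s².

2.28 m/s²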